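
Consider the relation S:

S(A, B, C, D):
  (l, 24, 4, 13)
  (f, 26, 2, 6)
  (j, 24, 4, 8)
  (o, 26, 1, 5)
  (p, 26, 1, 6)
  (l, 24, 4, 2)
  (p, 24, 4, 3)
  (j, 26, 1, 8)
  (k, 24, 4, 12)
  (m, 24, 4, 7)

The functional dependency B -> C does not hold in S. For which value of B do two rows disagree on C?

26

B=24: 6 rows → C = 4, 4, 4, 4, 4, 4 ✓
B=26: 4 rows → C takes values {2, 1} — violation
The only B value with inconsistent C is B=26.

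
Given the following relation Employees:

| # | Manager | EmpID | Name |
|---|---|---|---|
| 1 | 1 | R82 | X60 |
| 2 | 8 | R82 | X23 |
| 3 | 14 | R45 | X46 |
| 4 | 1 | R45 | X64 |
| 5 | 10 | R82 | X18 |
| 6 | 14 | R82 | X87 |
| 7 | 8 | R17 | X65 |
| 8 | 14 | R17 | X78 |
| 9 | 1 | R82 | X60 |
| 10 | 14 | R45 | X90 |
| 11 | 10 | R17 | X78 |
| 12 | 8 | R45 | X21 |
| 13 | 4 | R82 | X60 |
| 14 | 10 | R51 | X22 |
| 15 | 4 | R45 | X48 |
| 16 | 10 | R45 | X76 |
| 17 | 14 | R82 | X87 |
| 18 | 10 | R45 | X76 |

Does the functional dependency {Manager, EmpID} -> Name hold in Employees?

(Manager=1, EmpID=R82): rows 1, 9 → Name = X60, X60 ✓
(Manager=8, EmpID=R82): row 2 → Name = X23 ✓
(Manager=14, EmpID=R45): rows 3, 10 → Name takes values {X46, X90} — violation
(Manager=1, EmpID=R45): row 4 → Name = X64 ✓
(Manager=10, EmpID=R82): row 5 → Name = X18 ✓
(Manager=14, EmpID=R82): rows 6, 17 → Name = X87, X87 ✓
(Manager=8, EmpID=R17): row 7 → Name = X65 ✓
(Manager=14, EmpID=R17): row 8 → Name = X78 ✓
(Manager=10, EmpID=R17): row 11 → Name = X78 ✓
(Manager=8, EmpID=R45): row 12 → Name = X21 ✓
(Manager=4, EmpID=R82): row 13 → Name = X60 ✓
(Manager=10, EmpID=R51): row 14 → Name = X22 ✓
(Manager=4, EmpID=R45): row 15 → Name = X48 ✓
(Manager=10, EmpID=R45): rows 16, 18 → Name = X76, X76 ✓
Two rows agree on {Manager, EmpID} but differ on Name, so {Manager, EmpID} -> Name does not hold.

No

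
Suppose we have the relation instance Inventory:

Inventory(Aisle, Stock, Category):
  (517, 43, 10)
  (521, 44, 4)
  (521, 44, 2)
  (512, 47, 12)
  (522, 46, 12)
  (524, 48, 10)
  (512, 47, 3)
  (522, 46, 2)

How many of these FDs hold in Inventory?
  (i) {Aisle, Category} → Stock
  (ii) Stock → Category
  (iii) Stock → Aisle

(i) {Aisle, Category} → Stock: every LHS value maps to a single RHS value — holds.
(ii) Stock → Category: Stock=44: 2 rows → Category takes values {4, 2} — violation; Stock=47: 2 rows → Category takes values {12, 3} — violation; Stock=46: 2 rows → Category takes values {12, 2} — violation — fails.
(iii) Stock → Aisle: every LHS value maps to a single RHS value — holds.
2 of the 3 dependencies hold.

2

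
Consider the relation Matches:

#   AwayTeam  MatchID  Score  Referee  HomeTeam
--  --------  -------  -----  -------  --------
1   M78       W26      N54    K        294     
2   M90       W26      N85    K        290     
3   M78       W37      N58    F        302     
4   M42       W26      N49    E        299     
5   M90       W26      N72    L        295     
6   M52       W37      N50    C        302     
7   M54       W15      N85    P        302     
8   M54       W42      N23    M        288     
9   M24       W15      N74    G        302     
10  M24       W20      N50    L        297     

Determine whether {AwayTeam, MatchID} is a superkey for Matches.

Rows 2 and 5 have the same {AwayTeam, MatchID} value (AwayTeam=M90, MatchID=W26) but are distinct tuples, so {AwayTeam, MatchID} does not determine every attribute — not a superkey.

No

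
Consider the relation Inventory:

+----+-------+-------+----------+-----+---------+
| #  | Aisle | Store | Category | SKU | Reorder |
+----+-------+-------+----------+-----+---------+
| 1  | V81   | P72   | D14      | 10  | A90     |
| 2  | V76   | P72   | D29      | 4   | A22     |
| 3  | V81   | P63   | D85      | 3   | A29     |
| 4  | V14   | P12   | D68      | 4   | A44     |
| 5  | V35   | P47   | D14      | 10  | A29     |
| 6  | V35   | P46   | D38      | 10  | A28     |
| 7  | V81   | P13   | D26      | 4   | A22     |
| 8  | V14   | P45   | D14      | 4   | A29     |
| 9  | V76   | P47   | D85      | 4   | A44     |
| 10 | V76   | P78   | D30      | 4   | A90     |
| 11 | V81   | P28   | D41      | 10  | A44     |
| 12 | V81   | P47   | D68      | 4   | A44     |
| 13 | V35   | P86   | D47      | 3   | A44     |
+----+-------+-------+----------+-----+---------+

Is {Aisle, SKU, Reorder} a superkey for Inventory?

Yes

All 13 rows have distinct {Aisle, SKU, Reorder} values, so {Aisle, SKU, Reorder} → (all attributes) holds and {Aisle, SKU, Reorder} is a superkey.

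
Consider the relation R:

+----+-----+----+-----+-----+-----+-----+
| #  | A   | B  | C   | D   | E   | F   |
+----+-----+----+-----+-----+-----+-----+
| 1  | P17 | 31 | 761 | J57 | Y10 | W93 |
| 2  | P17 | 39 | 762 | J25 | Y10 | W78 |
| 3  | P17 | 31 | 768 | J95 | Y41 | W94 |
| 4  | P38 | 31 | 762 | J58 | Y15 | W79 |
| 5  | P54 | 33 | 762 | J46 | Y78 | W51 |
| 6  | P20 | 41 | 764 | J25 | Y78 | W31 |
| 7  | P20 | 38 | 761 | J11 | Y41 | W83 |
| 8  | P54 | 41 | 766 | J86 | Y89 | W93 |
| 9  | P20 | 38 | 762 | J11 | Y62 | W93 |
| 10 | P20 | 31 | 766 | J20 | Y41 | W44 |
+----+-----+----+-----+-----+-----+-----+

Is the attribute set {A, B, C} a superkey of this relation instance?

Yes

All 10 rows have distinct {A, B, C} values, so {A, B, C} → (all attributes) holds and {A, B, C} is a superkey.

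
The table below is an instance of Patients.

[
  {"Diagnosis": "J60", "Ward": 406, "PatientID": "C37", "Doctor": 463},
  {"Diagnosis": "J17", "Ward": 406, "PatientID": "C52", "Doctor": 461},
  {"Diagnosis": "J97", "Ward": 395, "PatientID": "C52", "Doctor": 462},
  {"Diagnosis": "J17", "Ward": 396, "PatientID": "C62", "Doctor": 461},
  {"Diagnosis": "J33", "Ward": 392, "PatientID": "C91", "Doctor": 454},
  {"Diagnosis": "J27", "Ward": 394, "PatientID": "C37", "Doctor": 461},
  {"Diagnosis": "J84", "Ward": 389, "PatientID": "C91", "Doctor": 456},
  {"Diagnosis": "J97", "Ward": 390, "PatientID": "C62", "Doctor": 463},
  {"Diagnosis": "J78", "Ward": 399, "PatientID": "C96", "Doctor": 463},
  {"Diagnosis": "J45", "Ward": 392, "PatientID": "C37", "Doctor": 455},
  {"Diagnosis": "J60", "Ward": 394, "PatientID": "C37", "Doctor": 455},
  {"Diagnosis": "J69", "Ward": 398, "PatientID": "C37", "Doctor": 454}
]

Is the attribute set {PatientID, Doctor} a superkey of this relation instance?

Two distinct rows share (PatientID=C37, Doctor=455), so {PatientID, Doctor} does not determine every attribute — not a superkey.

No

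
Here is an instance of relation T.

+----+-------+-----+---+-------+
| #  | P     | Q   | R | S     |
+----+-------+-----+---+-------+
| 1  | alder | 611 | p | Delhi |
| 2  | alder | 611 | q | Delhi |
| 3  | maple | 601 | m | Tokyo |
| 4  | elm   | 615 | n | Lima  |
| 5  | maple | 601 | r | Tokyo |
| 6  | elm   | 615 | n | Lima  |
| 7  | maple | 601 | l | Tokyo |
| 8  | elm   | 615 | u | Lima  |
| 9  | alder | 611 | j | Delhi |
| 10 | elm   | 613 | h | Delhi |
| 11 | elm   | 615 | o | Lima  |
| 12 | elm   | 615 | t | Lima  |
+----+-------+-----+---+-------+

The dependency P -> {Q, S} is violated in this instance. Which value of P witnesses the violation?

P=alder: rows 1, 2, 9 → {Q,S} = (611, Delhi), (611, Delhi), (611, Delhi) ✓
P=maple: rows 3, 5, 7 → {Q,S} = (601, Tokyo), (601, Tokyo), (601, Tokyo) ✓
P=elm: rows 4, 6, 8, 10, 11, 12 → {Q,S} takes values {(615, Lima), (613, Delhi)} — violation
The only P value with inconsistent RHS is P=elm.

elm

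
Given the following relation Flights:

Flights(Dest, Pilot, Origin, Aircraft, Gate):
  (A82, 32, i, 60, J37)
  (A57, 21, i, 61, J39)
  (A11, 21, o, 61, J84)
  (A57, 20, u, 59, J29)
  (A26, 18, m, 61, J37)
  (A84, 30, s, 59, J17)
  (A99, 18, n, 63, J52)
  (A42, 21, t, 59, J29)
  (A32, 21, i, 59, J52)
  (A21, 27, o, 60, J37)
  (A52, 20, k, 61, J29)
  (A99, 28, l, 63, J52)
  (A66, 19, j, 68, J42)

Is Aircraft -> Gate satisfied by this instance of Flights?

Aircraft=60: 2 rows → Gate = J37, J37 ✓
Aircraft=61: 4 rows → Gate takes values {J39, J84, J37, J29} — violation
Aircraft=59: 4 rows → Gate takes values {J29, J17, J52} — violation
Aircraft=63: 2 rows → Gate = J52, J52 ✓
Aircraft=68: 1 row → Gate = J42 ✓
Two rows agree on Aircraft but differ on Gate, so Aircraft -> Gate does not hold.

No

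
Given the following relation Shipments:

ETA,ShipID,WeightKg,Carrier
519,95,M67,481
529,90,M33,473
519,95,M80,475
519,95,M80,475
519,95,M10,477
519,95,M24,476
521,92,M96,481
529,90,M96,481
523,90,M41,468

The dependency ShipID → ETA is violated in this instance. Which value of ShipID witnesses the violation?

90

ShipID=95: 5 rows → ETA = 519, 519, 519, 519, 519 ✓
ShipID=90: 3 rows → ETA takes values {529, 523} — violation
ShipID=92: 1 row → ETA = 521 ✓
The only ShipID value with inconsistent ETA is ShipID=90.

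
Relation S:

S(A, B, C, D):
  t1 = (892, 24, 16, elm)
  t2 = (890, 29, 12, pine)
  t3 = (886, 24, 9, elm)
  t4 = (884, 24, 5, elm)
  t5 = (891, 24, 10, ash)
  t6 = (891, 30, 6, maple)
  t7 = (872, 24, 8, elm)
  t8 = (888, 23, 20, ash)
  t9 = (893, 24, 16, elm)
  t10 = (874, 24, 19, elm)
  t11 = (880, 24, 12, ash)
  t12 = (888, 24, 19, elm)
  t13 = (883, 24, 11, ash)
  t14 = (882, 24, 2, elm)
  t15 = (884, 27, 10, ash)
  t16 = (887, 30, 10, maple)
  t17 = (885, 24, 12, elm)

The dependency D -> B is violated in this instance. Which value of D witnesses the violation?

ash

D=elm: rows 1, 3, 4, 7, 9, 10, 12, 14, 17 → B = 24, 24, 24, 24, 24, 24, 24, 24, 24 ✓
D=pine: row 2 → B = 29 ✓
D=ash: rows 5, 8, 11, 13, 15 → B takes values {24, 23, 27} — violation
D=maple: rows 6, 16 → B = 30, 30 ✓
The only D value with inconsistent B is D=ash.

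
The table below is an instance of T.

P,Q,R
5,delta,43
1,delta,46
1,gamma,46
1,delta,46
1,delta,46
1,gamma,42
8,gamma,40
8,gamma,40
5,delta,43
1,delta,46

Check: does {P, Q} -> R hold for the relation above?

(P=5, Q=delta): 2 rows → R = 43, 43 ✓
(P=1, Q=delta): 4 rows → R = 46, 46, 46, 46 ✓
(P=1, Q=gamma): 2 rows → R takes values {46, 42} — violation
(P=8, Q=gamma): 2 rows → R = 40, 40 ✓
Two rows agree on {P, Q} but differ on R, so {P, Q} -> R does not hold.

No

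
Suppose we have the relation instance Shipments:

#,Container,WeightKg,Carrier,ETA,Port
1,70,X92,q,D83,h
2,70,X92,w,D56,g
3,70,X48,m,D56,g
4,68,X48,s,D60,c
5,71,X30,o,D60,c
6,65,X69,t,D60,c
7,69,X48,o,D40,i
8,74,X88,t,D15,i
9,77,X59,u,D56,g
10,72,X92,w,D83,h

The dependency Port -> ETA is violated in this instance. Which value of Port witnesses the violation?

Port=h: rows 1, 10 → ETA = D83, D83 ✓
Port=g: rows 2, 3, 9 → ETA = D56, D56, D56 ✓
Port=c: rows 4, 5, 6 → ETA = D60, D60, D60 ✓
Port=i: rows 7, 8 → ETA takes values {D40, D15} — violation
The only Port value with inconsistent ETA is Port=i.

i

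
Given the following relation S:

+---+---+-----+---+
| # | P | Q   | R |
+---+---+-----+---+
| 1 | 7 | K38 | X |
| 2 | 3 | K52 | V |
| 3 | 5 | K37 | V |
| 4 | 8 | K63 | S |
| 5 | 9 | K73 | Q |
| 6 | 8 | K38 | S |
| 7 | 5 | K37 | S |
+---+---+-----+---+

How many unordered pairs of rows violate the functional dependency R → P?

R=V: violating pairs (2,3) — 1 pair.
R=S: violating pairs (4,7), (6,7) — 2 pairs.

3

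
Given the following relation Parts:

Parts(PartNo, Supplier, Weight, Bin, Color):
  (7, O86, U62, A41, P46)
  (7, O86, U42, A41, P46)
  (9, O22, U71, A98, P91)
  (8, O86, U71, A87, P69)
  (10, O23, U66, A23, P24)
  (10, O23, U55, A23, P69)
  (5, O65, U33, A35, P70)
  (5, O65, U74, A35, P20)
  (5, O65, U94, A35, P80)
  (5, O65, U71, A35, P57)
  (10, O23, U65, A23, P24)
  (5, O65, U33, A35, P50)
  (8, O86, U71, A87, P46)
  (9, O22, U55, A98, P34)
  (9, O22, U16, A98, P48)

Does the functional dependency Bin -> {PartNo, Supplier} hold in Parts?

Yes

Bin=A41: 2 rows → {PartNo,Supplier} = (7, O86), (7, O86) ✓
Bin=A98: 3 rows → {PartNo,Supplier} = (9, O22), (9, O22), (9, O22) ✓
Bin=A87: 2 rows → {PartNo,Supplier} = (8, O86), (8, O86) ✓
Bin=A23: 3 rows → {PartNo,Supplier} = (10, O23), (10, O23), (10, O23) ✓
Bin=A35: 5 rows → {PartNo,Supplier} = (5, O65), (5, O65), (5, O65), (5, O65), (5, O65) ✓
Every Bin value is associated with a single {PartNo, Supplier} value, so Bin -> {PartNo, Supplier} holds.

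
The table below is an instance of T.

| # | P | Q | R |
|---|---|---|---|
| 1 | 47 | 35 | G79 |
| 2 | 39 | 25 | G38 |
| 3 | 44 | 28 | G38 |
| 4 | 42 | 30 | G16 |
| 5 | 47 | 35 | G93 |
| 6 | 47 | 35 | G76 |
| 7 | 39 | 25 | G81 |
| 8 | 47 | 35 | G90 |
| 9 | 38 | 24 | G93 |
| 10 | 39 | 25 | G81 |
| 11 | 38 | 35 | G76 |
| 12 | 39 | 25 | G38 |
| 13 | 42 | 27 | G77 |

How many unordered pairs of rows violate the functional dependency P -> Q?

2

P=47: all 4 rows agree on Q — 0 pairs.
P=39: all 4 rows agree on Q — 0 pairs.
P=42: violating pairs (4,13) — 1 pair.
P=38: violating pairs (9,11) — 1 pair.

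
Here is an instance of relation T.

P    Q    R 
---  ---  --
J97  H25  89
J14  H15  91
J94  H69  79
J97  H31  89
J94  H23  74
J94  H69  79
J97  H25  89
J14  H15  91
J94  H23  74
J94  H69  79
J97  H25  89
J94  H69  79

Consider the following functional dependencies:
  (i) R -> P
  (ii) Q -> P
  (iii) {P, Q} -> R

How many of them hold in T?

(i) R -> P: every LHS value maps to a single RHS value — holds.
(ii) Q -> P: every LHS value maps to a single RHS value — holds.
(iii) {P, Q} -> R: every LHS value maps to a single RHS value — holds.
3 of the 3 dependencies hold.

3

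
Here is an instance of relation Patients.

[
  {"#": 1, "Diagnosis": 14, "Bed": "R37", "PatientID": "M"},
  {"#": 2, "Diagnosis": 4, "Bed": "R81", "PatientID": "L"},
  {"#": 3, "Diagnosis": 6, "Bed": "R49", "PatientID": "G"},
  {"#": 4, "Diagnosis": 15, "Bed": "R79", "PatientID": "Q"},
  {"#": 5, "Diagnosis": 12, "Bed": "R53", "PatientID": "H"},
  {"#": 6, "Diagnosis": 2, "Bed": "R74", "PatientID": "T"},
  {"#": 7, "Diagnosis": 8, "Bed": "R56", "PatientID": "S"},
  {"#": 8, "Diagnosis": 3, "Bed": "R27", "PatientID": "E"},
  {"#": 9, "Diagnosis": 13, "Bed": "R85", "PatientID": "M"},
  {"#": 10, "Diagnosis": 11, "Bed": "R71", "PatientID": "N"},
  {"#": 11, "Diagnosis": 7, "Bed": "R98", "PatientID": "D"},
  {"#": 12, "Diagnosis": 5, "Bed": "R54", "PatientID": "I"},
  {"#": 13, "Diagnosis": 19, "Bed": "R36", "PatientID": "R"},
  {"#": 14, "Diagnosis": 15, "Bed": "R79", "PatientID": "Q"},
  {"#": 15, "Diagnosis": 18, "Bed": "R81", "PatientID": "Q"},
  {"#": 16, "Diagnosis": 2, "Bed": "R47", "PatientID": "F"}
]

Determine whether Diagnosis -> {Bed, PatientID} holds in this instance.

Diagnosis=14: row 1 → {Bed,PatientID} = (R37, M) ✓
Diagnosis=4: row 2 → {Bed,PatientID} = (R81, L) ✓
Diagnosis=6: row 3 → {Bed,PatientID} = (R49, G) ✓
Diagnosis=15: rows 4, 14 → {Bed,PatientID} = (R79, Q), (R79, Q) ✓
Diagnosis=12: row 5 → {Bed,PatientID} = (R53, H) ✓
Diagnosis=2: rows 6, 16 → {Bed,PatientID} takes values {(R74, T), (R47, F)} — violation
Diagnosis=8: row 7 → {Bed,PatientID} = (R56, S) ✓
Diagnosis=3: row 8 → {Bed,PatientID} = (R27, E) ✓
Diagnosis=13: row 9 → {Bed,PatientID} = (R85, M) ✓
Diagnosis=11: row 10 → {Bed,PatientID} = (R71, N) ✓
Diagnosis=7: row 11 → {Bed,PatientID} = (R98, D) ✓
Diagnosis=5: row 12 → {Bed,PatientID} = (R54, I) ✓
Diagnosis=19: row 13 → {Bed,PatientID} = (R36, R) ✓
Diagnosis=18: row 15 → {Bed,PatientID} = (R81, Q) ✓
Two rows agree on Diagnosis but differ on {Bed, PatientID}, so Diagnosis -> {Bed, PatientID} does not hold.

No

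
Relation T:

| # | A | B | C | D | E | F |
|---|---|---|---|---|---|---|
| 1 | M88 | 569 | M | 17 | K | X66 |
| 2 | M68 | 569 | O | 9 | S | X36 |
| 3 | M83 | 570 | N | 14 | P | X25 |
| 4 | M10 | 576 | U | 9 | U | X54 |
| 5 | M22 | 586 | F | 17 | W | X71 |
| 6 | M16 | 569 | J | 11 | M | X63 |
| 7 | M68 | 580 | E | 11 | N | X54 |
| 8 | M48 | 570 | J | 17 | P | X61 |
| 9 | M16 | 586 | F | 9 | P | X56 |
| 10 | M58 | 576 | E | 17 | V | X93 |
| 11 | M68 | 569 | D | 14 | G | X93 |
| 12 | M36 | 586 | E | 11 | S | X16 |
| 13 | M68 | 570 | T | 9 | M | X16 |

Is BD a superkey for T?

All 13 rows have distinct BD values, so BD → (all attributes) holds and BD is a superkey.

Yes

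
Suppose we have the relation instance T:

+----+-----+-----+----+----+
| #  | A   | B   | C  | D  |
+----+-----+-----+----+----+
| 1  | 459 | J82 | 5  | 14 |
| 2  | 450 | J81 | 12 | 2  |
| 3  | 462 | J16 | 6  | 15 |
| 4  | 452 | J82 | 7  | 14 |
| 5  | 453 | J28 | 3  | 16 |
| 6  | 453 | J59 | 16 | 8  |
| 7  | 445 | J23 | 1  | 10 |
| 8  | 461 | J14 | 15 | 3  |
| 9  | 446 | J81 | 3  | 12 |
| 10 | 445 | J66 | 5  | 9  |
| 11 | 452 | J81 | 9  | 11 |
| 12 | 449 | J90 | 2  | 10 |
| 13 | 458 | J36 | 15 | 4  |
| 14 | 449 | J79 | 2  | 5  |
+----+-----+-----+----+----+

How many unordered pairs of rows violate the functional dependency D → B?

D=14: all 2 rows agree on B — 0 pairs.
D=10: violating pairs (7,12) — 1 pair.

1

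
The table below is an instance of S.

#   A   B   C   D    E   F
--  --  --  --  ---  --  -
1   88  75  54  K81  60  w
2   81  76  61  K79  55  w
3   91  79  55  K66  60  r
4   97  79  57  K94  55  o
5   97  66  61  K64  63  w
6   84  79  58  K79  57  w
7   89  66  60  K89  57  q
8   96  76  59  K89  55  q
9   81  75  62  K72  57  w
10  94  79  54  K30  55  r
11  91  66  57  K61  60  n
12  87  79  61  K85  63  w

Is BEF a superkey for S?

All 12 rows have distinct BEF values, so BEF → (all attributes) holds and BEF is a superkey.

Yes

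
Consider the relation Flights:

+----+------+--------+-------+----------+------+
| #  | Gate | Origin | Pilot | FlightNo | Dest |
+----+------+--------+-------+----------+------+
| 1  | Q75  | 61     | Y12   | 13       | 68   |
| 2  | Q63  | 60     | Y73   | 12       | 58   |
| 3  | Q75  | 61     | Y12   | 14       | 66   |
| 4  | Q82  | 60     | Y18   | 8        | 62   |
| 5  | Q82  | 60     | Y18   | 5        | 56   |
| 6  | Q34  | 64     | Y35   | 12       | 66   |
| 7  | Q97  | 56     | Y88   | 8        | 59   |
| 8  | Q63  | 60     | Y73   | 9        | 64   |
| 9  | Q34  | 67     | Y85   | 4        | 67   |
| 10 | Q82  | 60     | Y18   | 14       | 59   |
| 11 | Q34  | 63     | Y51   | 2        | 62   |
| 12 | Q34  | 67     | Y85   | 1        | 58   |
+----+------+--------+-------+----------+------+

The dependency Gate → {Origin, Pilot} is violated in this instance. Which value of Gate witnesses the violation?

Gate=Q75: rows 1, 3 → {Origin,Pilot} = (61, Y12), (61, Y12) ✓
Gate=Q63: rows 2, 8 → {Origin,Pilot} = (60, Y73), (60, Y73) ✓
Gate=Q82: rows 4, 5, 10 → {Origin,Pilot} = (60, Y18), (60, Y18), (60, Y18) ✓
Gate=Q34: rows 6, 9, 11, 12 → {Origin,Pilot} takes values {(64, Y35), (67, Y85), (63, Y51)} — violation
Gate=Q97: row 7 → {Origin,Pilot} = (56, Y88) ✓
The only Gate value with inconsistent RHS is Gate=Q34.

Q34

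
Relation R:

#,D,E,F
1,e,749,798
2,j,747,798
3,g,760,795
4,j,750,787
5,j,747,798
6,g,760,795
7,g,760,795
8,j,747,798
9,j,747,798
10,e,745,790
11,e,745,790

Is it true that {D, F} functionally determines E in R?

(D=e, F=798): row 1 → E = 749 ✓
(D=j, F=798): rows 2, 5, 8, 9 → E = 747, 747, 747, 747 ✓
(D=g, F=795): rows 3, 6, 7 → E = 760, 760, 760 ✓
(D=j, F=787): row 4 → E = 750 ✓
(D=e, F=790): rows 10, 11 → E = 745, 745 ✓
Every {D, F} value is associated with a single E value, so {D, F} -> E holds.

Yes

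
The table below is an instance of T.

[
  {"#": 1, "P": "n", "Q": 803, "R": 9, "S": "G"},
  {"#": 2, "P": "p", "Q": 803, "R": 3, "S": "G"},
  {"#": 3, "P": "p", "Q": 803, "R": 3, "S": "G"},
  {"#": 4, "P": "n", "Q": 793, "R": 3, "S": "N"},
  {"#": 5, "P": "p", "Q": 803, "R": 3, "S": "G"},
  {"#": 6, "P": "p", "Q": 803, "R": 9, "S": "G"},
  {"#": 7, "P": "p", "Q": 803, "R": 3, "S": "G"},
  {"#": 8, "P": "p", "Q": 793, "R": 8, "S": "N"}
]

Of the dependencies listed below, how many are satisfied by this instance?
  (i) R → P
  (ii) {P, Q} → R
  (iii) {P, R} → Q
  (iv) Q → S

(i) R → P: R=9: rows 1, 6 → P takes values {n, p} — violation; R=3: rows 2, 3, 4, 5, 7 → P takes values {p, n} — violation — fails.
(ii) {P, Q} → R: (P=p, Q=803): rows 2, 3, 5, 6, 7 → R takes values {3, 9} — violation — fails.
(iii) {P, R} → Q: every LHS value maps to a single RHS value — holds.
(iv) Q → S: every LHS value maps to a single RHS value — holds.
2 of the 4 dependencies hold.

2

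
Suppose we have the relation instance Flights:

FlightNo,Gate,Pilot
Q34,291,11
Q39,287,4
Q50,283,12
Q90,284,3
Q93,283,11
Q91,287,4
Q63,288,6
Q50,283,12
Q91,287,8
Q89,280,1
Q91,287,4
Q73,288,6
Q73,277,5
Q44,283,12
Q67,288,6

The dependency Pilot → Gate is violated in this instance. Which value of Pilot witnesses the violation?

Pilot=11: 2 rows → Gate takes values {291, 283} — violation
Pilot=4: 3 rows → Gate = 287, 287, 287 ✓
Pilot=12: 3 rows → Gate = 283, 283, 283 ✓
Pilot=3: 1 row → Gate = 284 ✓
Pilot=6: 3 rows → Gate = 288, 288, 288 ✓
Pilot=8: 1 row → Gate = 287 ✓
Pilot=1: 1 row → Gate = 280 ✓
Pilot=5: 1 row → Gate = 277 ✓
The only Pilot value with inconsistent Gate is Pilot=11.

11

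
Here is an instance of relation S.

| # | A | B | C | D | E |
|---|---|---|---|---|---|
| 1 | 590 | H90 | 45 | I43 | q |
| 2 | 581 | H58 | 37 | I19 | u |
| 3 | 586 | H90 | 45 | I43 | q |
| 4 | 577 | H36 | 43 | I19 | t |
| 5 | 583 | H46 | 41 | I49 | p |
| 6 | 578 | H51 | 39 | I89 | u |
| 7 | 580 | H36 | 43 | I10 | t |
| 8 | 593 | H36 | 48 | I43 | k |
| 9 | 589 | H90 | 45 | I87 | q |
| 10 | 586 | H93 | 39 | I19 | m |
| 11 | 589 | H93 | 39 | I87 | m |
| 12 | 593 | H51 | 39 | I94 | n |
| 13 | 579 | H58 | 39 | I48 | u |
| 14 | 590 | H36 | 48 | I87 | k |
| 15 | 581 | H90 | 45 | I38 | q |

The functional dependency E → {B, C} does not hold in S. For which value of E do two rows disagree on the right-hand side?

E=q: rows 1, 3, 9, 15 → {B,C} = (H90, 45), (H90, 45), (H90, 45), (H90, 45) ✓
E=u: rows 2, 6, 13 → {B,C} takes values {(H58, 37), (H51, 39), (H58, 39)} — violation
E=t: rows 4, 7 → {B,C} = (H36, 43), (H36, 43) ✓
E=p: row 5 → {B,C} = (H46, 41) ✓
E=k: rows 8, 14 → {B,C} = (H36, 48), (H36, 48) ✓
E=m: rows 10, 11 → {B,C} = (H93, 39), (H93, 39) ✓
E=n: row 12 → {B,C} = (H51, 39) ✓
The only E value with inconsistent RHS is E=u.

u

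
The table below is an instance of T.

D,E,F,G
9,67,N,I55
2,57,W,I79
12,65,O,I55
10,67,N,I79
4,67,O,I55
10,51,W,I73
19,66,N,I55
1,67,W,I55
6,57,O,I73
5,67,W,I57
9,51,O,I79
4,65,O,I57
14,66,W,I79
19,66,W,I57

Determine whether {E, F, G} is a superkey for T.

All 14 rows have distinct {E, F, G} values, so {E, F, G} → (all attributes) holds and {E, F, G} is a superkey.

Yes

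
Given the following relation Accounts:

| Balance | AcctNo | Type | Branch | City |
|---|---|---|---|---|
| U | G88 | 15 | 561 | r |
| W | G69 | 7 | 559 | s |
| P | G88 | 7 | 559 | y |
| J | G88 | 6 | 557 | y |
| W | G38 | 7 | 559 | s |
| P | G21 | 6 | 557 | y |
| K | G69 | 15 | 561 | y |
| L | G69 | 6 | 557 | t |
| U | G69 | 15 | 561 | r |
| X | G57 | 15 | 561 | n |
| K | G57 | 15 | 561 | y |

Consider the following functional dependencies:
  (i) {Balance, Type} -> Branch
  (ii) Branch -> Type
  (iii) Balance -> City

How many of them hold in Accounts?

(i) {Balance, Type} -> Branch: every LHS value maps to a single RHS value — holds.
(ii) Branch -> Type: every LHS value maps to a single RHS value — holds.
(iii) Balance -> City: every LHS value maps to a single RHS value — holds.
3 of the 3 dependencies hold.

3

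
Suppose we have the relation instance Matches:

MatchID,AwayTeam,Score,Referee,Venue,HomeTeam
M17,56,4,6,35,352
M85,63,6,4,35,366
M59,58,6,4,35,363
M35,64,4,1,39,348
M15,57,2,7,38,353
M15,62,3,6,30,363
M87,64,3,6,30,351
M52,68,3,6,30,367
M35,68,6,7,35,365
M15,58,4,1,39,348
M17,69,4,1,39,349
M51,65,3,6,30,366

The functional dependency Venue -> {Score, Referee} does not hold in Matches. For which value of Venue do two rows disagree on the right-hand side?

35

Venue=35: 4 rows → {Score,Referee} takes values {(4, 6), (6, 4), (6, 7)} — violation
Venue=39: 3 rows → {Score,Referee} = (4, 1), (4, 1), (4, 1) ✓
Venue=38: 1 row → {Score,Referee} = (2, 7) ✓
Venue=30: 4 rows → {Score,Referee} = (3, 6), (3, 6), (3, 6), (3, 6) ✓
The only Venue value with inconsistent RHS is Venue=35.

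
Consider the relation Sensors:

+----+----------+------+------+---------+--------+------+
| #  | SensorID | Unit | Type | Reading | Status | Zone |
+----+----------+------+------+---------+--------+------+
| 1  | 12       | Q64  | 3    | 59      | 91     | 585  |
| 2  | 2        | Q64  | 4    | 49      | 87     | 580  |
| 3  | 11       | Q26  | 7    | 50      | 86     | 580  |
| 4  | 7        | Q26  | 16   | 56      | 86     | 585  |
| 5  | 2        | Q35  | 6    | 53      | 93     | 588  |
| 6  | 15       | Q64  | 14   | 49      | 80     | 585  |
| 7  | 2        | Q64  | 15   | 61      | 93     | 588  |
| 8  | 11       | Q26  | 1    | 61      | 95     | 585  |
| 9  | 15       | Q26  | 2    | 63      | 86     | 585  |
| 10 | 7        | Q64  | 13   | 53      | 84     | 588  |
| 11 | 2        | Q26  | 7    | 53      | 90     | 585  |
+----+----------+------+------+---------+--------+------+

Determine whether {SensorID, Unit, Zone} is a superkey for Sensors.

Yes

All 11 rows have distinct {SensorID, Unit, Zone} values, so {SensorID, Unit, Zone} → (all attributes) holds and {SensorID, Unit, Zone} is a superkey.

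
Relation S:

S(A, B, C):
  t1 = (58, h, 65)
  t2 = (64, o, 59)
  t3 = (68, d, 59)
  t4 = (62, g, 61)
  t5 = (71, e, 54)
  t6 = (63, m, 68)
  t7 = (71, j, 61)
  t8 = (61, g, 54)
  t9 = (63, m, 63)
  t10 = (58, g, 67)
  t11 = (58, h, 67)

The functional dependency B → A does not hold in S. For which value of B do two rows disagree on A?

B=h: rows 1, 11 → A = 58, 58 ✓
B=o: row 2 → A = 64 ✓
B=d: row 3 → A = 68 ✓
B=g: rows 4, 8, 10 → A takes values {62, 61, 58} — violation
B=e: row 5 → A = 71 ✓
B=m: rows 6, 9 → A = 63, 63 ✓
B=j: row 7 → A = 71 ✓
The only B value with inconsistent A is B=g.

g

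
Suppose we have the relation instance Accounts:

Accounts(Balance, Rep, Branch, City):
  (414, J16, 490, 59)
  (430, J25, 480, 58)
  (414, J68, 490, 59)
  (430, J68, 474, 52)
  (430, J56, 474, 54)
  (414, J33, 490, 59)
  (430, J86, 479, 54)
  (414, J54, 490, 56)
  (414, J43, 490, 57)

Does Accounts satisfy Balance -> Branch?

Balance=414: 5 rows → Branch = 490, 490, 490, 490, 490 ✓
Balance=430: 4 rows → Branch takes values {480, 474, 479} — violation
Two rows agree on Balance but differ on Branch, so Balance -> Branch does not hold.

No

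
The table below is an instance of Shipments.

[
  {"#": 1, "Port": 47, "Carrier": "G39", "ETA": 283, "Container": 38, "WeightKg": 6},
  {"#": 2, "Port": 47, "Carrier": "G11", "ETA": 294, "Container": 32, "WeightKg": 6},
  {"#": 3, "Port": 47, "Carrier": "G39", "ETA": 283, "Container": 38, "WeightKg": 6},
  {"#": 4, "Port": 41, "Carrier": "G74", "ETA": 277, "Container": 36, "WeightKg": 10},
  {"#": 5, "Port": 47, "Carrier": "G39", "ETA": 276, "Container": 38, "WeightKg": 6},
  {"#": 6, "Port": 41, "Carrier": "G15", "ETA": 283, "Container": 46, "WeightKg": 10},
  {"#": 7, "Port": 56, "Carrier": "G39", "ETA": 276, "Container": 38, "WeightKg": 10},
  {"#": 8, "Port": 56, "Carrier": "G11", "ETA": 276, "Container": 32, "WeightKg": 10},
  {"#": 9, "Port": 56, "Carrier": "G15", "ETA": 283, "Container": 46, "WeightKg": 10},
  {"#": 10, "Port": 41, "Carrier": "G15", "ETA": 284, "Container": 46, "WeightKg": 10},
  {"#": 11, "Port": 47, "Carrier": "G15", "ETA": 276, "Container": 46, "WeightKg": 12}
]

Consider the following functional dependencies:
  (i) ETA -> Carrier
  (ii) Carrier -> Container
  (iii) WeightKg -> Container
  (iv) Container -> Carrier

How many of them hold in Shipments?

2

(i) ETA -> Carrier: ETA=283: rows 1, 3, 6, 9 → Carrier takes values {G39, G15} — violation; ETA=276: rows 5, 7, 8, 11 → Carrier takes values {G39, G11, G15} — violation — fails.
(ii) Carrier -> Container: every LHS value maps to a single RHS value — holds.
(iii) WeightKg -> Container: WeightKg=6: rows 1, 2, 3, 5 → Container takes values {38, 32} — violation; WeightKg=10: rows 4, 6, 7, 8, 9, 10 → Container takes values {36, 46, 38, 32} — violation — fails.
(iv) Container -> Carrier: every LHS value maps to a single RHS value — holds.
2 of the 4 dependencies hold.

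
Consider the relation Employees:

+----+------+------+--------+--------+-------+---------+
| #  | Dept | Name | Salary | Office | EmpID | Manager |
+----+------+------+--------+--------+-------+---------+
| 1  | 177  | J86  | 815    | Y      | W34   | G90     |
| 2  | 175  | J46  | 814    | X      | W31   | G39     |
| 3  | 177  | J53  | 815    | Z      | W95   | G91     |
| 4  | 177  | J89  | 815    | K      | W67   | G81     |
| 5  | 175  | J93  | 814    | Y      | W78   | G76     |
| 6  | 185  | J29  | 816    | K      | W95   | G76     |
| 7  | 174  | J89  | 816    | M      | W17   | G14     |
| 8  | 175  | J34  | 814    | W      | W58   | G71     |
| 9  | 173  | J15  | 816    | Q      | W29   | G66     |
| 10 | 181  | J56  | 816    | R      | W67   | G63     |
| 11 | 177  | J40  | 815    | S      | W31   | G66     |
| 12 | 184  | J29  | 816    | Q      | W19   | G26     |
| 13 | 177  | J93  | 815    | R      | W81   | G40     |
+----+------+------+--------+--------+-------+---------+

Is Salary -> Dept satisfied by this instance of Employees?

Salary=815: rows 1, 3, 4, 11, 13 → Dept = 177, 177, 177, 177, 177 ✓
Salary=814: rows 2, 5, 8 → Dept = 175, 175, 175 ✓
Salary=816: rows 6, 7, 9, 10, 12 → Dept takes values {185, 174, 173, 181, 184} — violation
Two rows agree on Salary but differ on Dept, so Salary -> Dept does not hold.

No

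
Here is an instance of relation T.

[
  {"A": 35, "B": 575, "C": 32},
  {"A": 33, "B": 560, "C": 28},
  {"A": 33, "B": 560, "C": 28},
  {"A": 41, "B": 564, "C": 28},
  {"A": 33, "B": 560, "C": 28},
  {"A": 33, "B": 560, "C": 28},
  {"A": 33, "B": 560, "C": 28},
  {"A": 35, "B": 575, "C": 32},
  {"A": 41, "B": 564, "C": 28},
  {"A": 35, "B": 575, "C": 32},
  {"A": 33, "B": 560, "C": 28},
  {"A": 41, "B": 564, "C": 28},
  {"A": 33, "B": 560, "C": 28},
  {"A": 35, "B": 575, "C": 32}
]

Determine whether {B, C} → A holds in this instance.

Yes

(B=575, C=32): 4 rows → A = 35, 35, 35, 35 ✓
(B=560, C=28): 7 rows → A = 33, 33, 33, 33, 33, 33, 33 ✓
(B=564, C=28): 3 rows → A = 41, 41, 41 ✓
Every {B, C} value is associated with a single A value, so {B, C} → A holds.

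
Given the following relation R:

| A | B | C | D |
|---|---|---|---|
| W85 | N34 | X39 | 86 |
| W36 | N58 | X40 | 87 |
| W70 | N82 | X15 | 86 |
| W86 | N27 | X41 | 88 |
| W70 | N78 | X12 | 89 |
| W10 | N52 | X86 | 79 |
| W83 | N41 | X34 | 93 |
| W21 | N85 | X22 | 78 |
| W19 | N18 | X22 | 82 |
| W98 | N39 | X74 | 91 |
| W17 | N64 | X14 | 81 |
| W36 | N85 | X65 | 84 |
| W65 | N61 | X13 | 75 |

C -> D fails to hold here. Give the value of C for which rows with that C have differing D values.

C=X39: 1 row → D = 86 ✓
C=X40: 1 row → D = 87 ✓
C=X15: 1 row → D = 86 ✓
C=X41: 1 row → D = 88 ✓
C=X12: 1 row → D = 89 ✓
C=X86: 1 row → D = 79 ✓
C=X34: 1 row → D = 93 ✓
C=X22: 2 rows → D takes values {78, 82} — violation
C=X74: 1 row → D = 91 ✓
C=X14: 1 row → D = 81 ✓
C=X65: 1 row → D = 84 ✓
C=X13: 1 row → D = 75 ✓
The only C value with inconsistent D is C=X22.

X22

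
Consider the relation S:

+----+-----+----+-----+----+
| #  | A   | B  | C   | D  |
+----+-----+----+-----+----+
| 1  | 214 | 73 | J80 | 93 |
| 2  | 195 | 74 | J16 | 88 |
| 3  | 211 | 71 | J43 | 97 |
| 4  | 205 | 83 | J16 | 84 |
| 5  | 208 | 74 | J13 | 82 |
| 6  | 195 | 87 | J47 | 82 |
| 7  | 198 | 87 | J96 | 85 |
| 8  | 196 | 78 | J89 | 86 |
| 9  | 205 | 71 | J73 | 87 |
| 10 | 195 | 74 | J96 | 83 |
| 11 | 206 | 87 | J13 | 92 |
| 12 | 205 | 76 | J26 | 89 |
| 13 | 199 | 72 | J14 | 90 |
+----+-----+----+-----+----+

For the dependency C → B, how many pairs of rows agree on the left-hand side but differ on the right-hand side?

3

C=J16: violating pairs (2,4) — 1 pair.
C=J13: violating pairs (5,11) — 1 pair.
C=J96: violating pairs (7,10) — 1 pair.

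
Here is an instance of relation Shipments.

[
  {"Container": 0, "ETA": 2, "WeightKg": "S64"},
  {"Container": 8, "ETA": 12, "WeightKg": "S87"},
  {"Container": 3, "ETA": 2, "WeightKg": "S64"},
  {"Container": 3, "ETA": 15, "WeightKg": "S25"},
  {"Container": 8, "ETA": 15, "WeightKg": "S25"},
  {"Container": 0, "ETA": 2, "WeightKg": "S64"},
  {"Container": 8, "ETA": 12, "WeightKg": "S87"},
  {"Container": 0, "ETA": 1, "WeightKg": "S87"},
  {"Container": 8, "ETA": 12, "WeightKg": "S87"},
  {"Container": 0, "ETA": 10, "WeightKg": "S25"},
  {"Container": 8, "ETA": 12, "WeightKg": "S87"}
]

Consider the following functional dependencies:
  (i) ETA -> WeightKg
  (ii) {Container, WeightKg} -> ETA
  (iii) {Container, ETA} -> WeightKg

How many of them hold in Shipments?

3

(i) ETA -> WeightKg: every LHS value maps to a single RHS value — holds.
(ii) {Container, WeightKg} -> ETA: every LHS value maps to a single RHS value — holds.
(iii) {Container, ETA} -> WeightKg: every LHS value maps to a single RHS value — holds.
3 of the 3 dependencies hold.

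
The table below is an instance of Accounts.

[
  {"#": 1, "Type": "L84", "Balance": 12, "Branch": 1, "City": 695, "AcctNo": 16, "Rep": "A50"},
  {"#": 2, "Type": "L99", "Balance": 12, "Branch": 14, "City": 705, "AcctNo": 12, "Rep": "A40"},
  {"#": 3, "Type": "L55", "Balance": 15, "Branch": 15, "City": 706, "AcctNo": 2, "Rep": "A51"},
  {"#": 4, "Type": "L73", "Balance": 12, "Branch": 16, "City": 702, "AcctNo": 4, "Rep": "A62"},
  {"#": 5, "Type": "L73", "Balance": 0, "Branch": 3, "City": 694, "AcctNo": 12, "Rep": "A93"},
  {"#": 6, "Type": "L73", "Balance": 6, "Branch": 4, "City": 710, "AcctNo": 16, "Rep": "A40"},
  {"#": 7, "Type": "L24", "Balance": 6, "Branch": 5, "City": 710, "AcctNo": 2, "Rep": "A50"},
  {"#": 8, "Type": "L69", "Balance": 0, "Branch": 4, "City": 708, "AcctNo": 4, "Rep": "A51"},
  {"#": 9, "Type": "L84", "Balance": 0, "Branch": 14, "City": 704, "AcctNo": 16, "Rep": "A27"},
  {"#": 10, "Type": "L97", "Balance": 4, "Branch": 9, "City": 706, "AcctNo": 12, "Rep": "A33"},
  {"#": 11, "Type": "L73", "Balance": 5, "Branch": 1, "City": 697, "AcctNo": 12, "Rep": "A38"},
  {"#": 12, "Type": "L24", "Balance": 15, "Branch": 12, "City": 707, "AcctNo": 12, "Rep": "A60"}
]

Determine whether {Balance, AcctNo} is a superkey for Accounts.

All 12 rows have distinct {Balance, AcctNo} values, so {Balance, AcctNo} → (all attributes) holds and {Balance, AcctNo} is a superkey.

Yes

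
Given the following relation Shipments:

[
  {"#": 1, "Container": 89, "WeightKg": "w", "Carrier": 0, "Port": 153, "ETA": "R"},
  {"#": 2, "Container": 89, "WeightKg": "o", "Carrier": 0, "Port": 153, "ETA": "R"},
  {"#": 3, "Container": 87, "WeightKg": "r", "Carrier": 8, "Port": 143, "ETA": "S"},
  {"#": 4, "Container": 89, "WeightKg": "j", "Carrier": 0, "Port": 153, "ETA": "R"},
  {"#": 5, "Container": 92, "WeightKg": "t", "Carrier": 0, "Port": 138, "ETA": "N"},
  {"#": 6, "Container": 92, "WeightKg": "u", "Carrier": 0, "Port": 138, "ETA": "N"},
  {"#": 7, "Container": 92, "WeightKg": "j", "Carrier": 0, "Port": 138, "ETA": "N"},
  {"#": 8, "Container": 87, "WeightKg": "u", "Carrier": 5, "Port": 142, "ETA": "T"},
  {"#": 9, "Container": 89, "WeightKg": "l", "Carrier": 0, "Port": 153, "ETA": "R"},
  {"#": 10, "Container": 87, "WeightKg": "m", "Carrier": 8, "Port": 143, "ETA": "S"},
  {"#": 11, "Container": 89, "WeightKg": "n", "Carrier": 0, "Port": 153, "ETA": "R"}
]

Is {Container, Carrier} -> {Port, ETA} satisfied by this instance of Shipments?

(Container=89, Carrier=0): rows 1, 2, 4, 9, 11 → {Port,ETA} = (153, R), (153, R), (153, R), (153, R), (153, R) ✓
(Container=87, Carrier=8): rows 3, 10 → {Port,ETA} = (143, S), (143, S) ✓
(Container=92, Carrier=0): rows 5, 6, 7 → {Port,ETA} = (138, N), (138, N), (138, N) ✓
(Container=87, Carrier=5): row 8 → {Port,ETA} = (142, T) ✓
Every {Container, Carrier} value is associated with a single {Port, ETA} value, so {Container, Carrier} -> {Port, ETA} holds.

Yes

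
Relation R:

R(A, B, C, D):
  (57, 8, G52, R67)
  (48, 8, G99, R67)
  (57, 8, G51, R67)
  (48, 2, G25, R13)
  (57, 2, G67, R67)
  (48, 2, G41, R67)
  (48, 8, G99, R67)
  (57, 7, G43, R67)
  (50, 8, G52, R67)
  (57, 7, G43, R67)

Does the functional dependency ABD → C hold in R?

No

(A=57, B=8, D=R67): 2 rows → C takes values {G52, G51} — violation
(A=48, B=8, D=R67): 2 rows → C = G99, G99 ✓
(A=48, B=2, D=R13): 1 row → C = G25 ✓
(A=57, B=2, D=R67): 1 row → C = G67 ✓
(A=48, B=2, D=R67): 1 row → C = G41 ✓
(A=57, B=7, D=R67): 2 rows → C = G43, G43 ✓
(A=50, B=8, D=R67): 1 row → C = G52 ✓
Two rows agree on ABD but differ on C, so ABD → C does not hold.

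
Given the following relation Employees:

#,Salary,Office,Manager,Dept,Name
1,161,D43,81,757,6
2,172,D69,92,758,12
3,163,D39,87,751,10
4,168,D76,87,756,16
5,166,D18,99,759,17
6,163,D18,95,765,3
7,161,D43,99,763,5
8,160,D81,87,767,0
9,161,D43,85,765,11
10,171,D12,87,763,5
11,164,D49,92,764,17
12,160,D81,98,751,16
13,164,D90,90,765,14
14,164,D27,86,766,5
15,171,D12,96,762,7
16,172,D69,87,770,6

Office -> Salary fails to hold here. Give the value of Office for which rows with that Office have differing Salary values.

Office=D43: rows 1, 7, 9 → Salary = 161, 161, 161 ✓
Office=D69: rows 2, 16 → Salary = 172, 172 ✓
Office=D39: row 3 → Salary = 163 ✓
Office=D76: row 4 → Salary = 168 ✓
Office=D18: rows 5, 6 → Salary takes values {166, 163} — violation
Office=D81: rows 8, 12 → Salary = 160, 160 ✓
Office=D12: rows 10, 15 → Salary = 171, 171 ✓
Office=D49: row 11 → Salary = 164 ✓
Office=D90: row 13 → Salary = 164 ✓
Office=D27: row 14 → Salary = 164 ✓
The only Office value with inconsistent Salary is Office=D18.

D18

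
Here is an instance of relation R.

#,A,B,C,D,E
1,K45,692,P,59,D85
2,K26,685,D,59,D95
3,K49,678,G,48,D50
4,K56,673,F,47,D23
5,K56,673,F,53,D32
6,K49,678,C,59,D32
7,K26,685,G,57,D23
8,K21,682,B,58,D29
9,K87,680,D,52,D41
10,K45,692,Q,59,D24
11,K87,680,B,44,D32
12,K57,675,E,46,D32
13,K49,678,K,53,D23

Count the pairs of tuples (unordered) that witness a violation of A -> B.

A=K45: all 2 rows agree on B — 0 pairs.
A=K26: all 2 rows agree on B — 0 pairs.
A=K49: all 3 rows agree on B — 0 pairs.
A=K56: all 2 rows agree on B — 0 pairs.
A=K87: all 2 rows agree on B — 0 pairs.

0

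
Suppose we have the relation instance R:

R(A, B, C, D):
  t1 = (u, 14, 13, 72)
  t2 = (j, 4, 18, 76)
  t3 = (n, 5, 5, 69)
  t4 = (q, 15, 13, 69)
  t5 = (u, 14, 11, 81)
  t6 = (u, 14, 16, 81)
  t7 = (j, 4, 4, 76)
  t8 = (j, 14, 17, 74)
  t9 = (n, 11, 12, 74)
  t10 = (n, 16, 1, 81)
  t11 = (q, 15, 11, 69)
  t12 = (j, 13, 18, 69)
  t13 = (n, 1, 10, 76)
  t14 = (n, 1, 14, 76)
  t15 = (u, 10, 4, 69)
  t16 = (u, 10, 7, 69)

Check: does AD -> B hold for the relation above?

Yes

(A=u, D=72): row 1 → B = 14 ✓
(A=j, D=76): rows 2, 7 → B = 4, 4 ✓
(A=n, D=69): row 3 → B = 5 ✓
(A=q, D=69): rows 4, 11 → B = 15, 15 ✓
(A=u, D=81): rows 5, 6 → B = 14, 14 ✓
(A=j, D=74): row 8 → B = 14 ✓
(A=n, D=74): row 9 → B = 11 ✓
(A=n, D=81): row 10 → B = 16 ✓
(A=j, D=69): row 12 → B = 13 ✓
(A=n, D=76): rows 13, 14 → B = 1, 1 ✓
(A=u, D=69): rows 15, 16 → B = 10, 10 ✓
Every AD value is associated with a single B value, so AD -> B holds.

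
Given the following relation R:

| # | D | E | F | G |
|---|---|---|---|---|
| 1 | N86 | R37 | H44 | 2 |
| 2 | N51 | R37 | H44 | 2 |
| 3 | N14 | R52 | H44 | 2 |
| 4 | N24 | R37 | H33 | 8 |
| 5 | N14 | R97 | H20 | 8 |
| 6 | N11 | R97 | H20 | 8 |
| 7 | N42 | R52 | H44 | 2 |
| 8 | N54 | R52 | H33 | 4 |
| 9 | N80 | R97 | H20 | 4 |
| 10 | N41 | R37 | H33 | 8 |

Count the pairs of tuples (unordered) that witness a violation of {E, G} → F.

0

(E=R37, G=2): all 2 rows agree on F — 0 pairs.
(E=R52, G=2): all 2 rows agree on F — 0 pairs.
(E=R37, G=8): all 2 rows agree on F — 0 pairs.
(E=R97, G=8): all 2 rows agree on F — 0 pairs.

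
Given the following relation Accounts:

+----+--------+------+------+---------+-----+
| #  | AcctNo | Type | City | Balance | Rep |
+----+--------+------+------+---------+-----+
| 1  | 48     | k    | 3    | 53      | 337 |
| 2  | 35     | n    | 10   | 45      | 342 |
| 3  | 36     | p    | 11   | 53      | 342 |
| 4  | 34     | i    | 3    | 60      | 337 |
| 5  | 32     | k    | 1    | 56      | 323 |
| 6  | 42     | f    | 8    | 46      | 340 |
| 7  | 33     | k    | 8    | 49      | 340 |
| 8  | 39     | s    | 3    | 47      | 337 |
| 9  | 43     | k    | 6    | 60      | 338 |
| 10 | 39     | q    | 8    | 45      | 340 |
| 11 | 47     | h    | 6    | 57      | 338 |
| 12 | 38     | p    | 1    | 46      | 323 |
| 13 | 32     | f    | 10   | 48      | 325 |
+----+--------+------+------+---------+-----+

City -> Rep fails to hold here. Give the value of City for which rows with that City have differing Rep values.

10

City=3: rows 1, 4, 8 → Rep = 337, 337, 337 ✓
City=10: rows 2, 13 → Rep takes values {342, 325} — violation
City=11: row 3 → Rep = 342 ✓
City=1: rows 5, 12 → Rep = 323, 323 ✓
City=8: rows 6, 7, 10 → Rep = 340, 340, 340 ✓
City=6: rows 9, 11 → Rep = 338, 338 ✓
The only City value with inconsistent Rep is City=10.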